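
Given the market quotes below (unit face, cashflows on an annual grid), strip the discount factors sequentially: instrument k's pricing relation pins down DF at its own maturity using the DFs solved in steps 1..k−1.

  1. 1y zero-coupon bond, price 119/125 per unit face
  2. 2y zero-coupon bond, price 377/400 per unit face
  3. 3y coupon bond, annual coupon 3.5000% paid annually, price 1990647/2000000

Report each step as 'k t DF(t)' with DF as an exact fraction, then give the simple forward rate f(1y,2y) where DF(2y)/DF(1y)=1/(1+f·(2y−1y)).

step 1 [1y] zero: DF = P = 119/125 ≈ 0.952000
step 2 [2y] zero: DF = P = 377/400 ≈ 0.942500
step 3 [3y] bond c/1=7/200: DF=(1990647/2000000 − 7/200·(0.952000+0.942500))/(1+7/200) = 561/625 ≈ 0.897600

1 1 119/125
2 2 377/400
3 3 561/625
f(1y,2y) = ((119/125)/(377/400) − 1)/(1) = 19/1885 ≈ 1.0080%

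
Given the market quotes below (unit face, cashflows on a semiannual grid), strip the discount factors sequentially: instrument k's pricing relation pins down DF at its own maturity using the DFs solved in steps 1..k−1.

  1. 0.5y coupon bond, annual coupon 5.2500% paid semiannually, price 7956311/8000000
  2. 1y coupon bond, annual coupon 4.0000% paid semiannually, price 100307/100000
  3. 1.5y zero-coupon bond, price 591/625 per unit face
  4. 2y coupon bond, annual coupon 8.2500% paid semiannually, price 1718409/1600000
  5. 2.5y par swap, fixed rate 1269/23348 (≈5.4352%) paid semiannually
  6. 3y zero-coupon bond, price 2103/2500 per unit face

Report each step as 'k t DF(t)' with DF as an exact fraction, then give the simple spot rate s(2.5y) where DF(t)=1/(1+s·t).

1 1/2 9691/10000
2 1 2411/2500
3 3/2 591/625
4 2 4587/5000
5 5/2 8731/10000
6 3 2103/2500
s(2.5y) = (1/(8731/10000) − 1)/(5/2) = 2538/43655 ≈ 5.8138%

step 1 [0.5y] bond c/2=21/800: DF=(7956311/8000000 − 21/800·(0))/(1+21/800) = 9691/10000 ≈ 0.969100
step 2 [1y] bond c/2=1/50: DF=(100307/100000 − 1/50·(0.969100))/(1+1/50) = 2411/2500 ≈ 0.964400
step 3 [1.5y] zero: DF = P = 591/625 ≈ 0.945600
step 4 [2y] bond c/2=33/800: DF=(1718409/1600000 − 33/800·(0.969100+0.964400+0.945600))/(1+33/800) = 4587/5000 ≈ 0.917400
step 5 [2.5y] swap r/2=1269/46696: DF=(1 − 1269/46696·(0.969100+0.964400+0.945600+0.917400))/(1+1269/46696) = 8731/10000 ≈ 0.873100
step 6 [3y] zero: DF = P = 2103/2500 ≈ 0.841200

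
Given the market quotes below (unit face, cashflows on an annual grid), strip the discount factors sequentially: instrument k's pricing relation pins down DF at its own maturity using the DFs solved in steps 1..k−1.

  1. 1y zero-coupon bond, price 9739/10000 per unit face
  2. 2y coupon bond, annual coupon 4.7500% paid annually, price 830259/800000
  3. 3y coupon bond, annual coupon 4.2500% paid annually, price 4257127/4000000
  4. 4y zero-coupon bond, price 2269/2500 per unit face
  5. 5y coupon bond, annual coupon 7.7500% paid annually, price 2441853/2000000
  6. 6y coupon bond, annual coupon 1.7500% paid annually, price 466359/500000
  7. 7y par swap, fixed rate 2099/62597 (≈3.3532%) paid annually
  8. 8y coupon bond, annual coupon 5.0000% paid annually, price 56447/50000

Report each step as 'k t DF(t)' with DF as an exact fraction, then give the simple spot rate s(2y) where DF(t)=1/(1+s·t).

1 1 9739/10000
2 2 4733/5000
3 3 4713/5000
4 4 2269/2500
5 5 8619/10000
6 6 837/1000
7 7 7901/10000
8 8 7771/10000
s(2y) = (1/(4733/5000) − 1)/(2) = 267/9466 ≈ 2.8206%

step 1 [1y] zero: DF = P = 9739/10000 ≈ 0.973900
step 2 [2y] bond c/1=19/400: DF=(830259/800000 − 19/400·(0.973900))/(1+19/400) = 4733/5000 ≈ 0.946600
step 3 [3y] bond c/1=17/400: DF=(4257127/4000000 − 17/400·(0.973900+0.946600))/(1+17/400) = 4713/5000 ≈ 0.942600
step 4 [4y] zero: DF = P = 2269/2500 ≈ 0.907600
step 5 [5y] bond c/1=31/400: DF=(2441853/2000000 − 31/400·(0.973900+0.946600+0.942600+0.907600))/(1+31/400) = 8619/10000 ≈ 0.861900
step 6 [6y] bond c/1=7/400: DF=(466359/500000 − 7/400·(0.973900+0.946600+0.942600+0.907600+0.861900))/(1+7/400) = 837/1000 ≈ 0.837000
step 7 [7y] swap r/1=2099/62597: DF=(1 − 2099/62597·(0.973900+0.946600+0.942600+0.907600+0.861900+0.837000))/(1+2099/62597) = 7901/10000 ≈ 0.790100
step 8 [8y] bond c/1=1/20: DF=(56447/50000 − 1/20·(0.973900+0.946600+0.942600+0.907600+0.861900+0.837000+0.790100))/(1+1/20) = 7771/10000 ≈ 0.777100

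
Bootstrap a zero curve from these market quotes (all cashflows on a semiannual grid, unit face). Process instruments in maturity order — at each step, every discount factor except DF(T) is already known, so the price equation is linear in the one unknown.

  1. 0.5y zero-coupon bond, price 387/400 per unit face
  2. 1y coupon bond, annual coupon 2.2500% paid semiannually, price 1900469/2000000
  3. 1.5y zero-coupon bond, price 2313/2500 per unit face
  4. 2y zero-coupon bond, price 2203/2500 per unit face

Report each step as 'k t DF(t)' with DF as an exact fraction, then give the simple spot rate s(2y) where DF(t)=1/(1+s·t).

step 1 [0.5y] zero: DF = P = 387/400 ≈ 0.967500
step 2 [1y] bond c/2=9/800: DF=(1900469/2000000 − 9/800·(0.967500))/(1+9/800) = 9289/10000 ≈ 0.928900
step 3 [1.5y] zero: DF = P = 2313/2500 ≈ 0.925200
step 4 [2y] zero: DF = P = 2203/2500 ≈ 0.881200

1 1/2 387/400
2 1 9289/10000
3 3/2 2313/2500
4 2 2203/2500
s(2y) = (1/(2203/2500) − 1)/(2) = 297/4406 ≈ 6.7408%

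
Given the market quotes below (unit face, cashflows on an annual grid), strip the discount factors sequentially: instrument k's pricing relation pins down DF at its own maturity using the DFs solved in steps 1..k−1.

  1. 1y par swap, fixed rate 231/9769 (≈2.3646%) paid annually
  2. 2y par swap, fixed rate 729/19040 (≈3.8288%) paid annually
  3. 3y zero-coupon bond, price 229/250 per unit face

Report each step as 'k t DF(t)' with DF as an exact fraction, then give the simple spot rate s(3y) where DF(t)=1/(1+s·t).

step 1 [1y] swap r/1=231/9769: DF=(1 − 231/9769·(0))/(1+231/9769) = 9769/10000 ≈ 0.976900
step 2 [2y] swap r/1=729/19040: DF=(1 − 729/19040·(0.976900))/(1+729/19040) = 9271/10000 ≈ 0.927100
step 3 [3y] zero: DF = P = 229/250 ≈ 0.916000

1 1 9769/10000
2 2 9271/10000
3 3 229/250
s(3y) = (1/(229/250) − 1)/(3) = 7/229 ≈ 3.0568%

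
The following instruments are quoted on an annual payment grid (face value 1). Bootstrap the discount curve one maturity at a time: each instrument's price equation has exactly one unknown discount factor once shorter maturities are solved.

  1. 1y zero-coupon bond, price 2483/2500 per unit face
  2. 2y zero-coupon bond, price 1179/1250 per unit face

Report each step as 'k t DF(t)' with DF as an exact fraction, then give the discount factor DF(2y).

step 1 [1y] zero: DF = P = 2483/2500 ≈ 0.993200
step 2 [2y] zero: DF = P = 1179/1250 ≈ 0.943200

1 1 2483/2500
2 2 1179/1250
DF(2y) = 1179/1250 ≈ 0.943200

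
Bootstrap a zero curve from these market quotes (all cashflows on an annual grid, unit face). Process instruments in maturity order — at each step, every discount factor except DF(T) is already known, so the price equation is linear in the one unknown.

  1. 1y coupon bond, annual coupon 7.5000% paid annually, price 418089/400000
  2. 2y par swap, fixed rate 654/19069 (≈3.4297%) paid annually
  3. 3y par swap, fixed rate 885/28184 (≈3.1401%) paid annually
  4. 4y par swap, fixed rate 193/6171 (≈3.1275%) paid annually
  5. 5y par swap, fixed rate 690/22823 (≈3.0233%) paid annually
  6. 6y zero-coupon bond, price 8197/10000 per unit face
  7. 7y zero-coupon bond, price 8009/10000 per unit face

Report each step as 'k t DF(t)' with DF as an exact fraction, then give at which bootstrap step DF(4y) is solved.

1 1 9723/10000
2 2 4673/5000
3 3 1823/2000
4 4 4421/5000
5 5 431/500
6 6 8197/10000
7 7 8009/10000
DF(4y) is solved at step 4

step 1 [1y] bond c/1=3/40: DF=(418089/400000 − 3/40·(0))/(1+3/40) = 9723/10000 ≈ 0.972300
step 2 [2y] swap r/1=654/19069: DF=(1 − 654/19069·(0.972300))/(1+654/19069) = 4673/5000 ≈ 0.934600
step 3 [3y] swap r/1=885/28184: DF=(1 − 885/28184·(0.972300+0.934600))/(1+885/28184) = 1823/2000 ≈ 0.911500
step 4 [4y] swap r/1=193/6171: DF=(1 − 193/6171·(0.972300+0.934600+0.911500))/(1+193/6171) = 4421/5000 ≈ 0.884200
step 5 [5y] swap r/1=690/22823: DF=(1 − 690/22823·(0.972300+0.934600+0.911500+0.884200))/(1+690/22823) = 431/500 ≈ 0.862000
step 6 [6y] zero: DF = P = 8197/10000 ≈ 0.819700
step 7 [7y] zero: DF = P = 8009/10000 ≈ 0.800900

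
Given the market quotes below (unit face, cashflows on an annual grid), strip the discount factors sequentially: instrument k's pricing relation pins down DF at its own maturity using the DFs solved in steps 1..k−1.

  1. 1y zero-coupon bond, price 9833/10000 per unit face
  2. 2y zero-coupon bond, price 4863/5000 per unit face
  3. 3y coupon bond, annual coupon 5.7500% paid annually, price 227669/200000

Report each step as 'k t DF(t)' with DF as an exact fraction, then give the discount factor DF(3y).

1 1 9833/10000
2 2 4863/5000
3 3 9701/10000
DF(3y) = 9701/10000 ≈ 0.970100

step 1 [1y] zero: DF = P = 9833/10000 ≈ 0.983300
step 2 [2y] zero: DF = P = 4863/5000 ≈ 0.972600
step 3 [3y] bond c/1=23/400: DF=(227669/200000 − 23/400·(0.983300+0.972600))/(1+23/400) = 9701/10000 ≈ 0.970100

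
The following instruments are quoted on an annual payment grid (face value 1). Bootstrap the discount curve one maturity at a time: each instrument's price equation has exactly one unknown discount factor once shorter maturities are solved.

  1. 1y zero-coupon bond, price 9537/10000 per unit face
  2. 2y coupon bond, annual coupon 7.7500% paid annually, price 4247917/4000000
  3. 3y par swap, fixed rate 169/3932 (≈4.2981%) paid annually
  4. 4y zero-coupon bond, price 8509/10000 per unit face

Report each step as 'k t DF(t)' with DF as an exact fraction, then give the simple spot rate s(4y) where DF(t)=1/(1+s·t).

1 1 9537/10000
2 2 917/1000
3 3 8817/10000
4 4 8509/10000
s(4y) = (1/(8509/10000) − 1)/(4) = 1491/34036 ≈ 4.3807%

step 1 [1y] zero: DF = P = 9537/10000 ≈ 0.953700
step 2 [2y] bond c/1=31/400: DF=(4247917/4000000 − 31/400·(0.953700))/(1+31/400) = 917/1000 ≈ 0.917000
step 3 [3y] swap r/1=169/3932: DF=(1 − 169/3932·(0.953700+0.917000))/(1+169/3932) = 8817/10000 ≈ 0.881700
step 4 [4y] zero: DF = P = 8509/10000 ≈ 0.850900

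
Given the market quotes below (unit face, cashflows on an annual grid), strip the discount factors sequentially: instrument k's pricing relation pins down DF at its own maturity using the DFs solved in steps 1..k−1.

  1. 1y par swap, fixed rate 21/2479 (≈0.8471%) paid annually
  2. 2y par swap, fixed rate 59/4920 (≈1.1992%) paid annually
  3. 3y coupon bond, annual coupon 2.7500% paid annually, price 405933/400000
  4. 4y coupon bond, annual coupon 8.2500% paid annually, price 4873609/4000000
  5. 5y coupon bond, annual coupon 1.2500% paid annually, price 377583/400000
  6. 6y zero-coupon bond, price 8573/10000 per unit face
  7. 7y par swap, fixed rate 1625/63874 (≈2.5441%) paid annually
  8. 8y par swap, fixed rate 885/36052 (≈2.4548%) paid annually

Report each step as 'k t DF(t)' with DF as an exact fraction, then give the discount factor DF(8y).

step 1 [1y] swap r/1=21/2479: DF=(1 − 21/2479·(0))/(1+21/2479) = 2479/2500 ≈ 0.991600
step 2 [2y] swap r/1=59/4920: DF=(1 − 59/4920·(0.991600))/(1+59/4920) = 2441/2500 ≈ 0.976400
step 3 [3y] bond c/1=11/400: DF=(405933/400000 − 11/400·(0.991600+0.976400))/(1+11/400) = 187/200 ≈ 0.935000
step 4 [4y] bond c/1=33/400: DF=(4873609/4000000 − 33/400·(0.991600+0.976400+0.935000))/(1+33/400) = 9043/10000 ≈ 0.904300
step 5 [5y] bond c/1=1/80: DF=(377583/400000 − 1/80·(0.991600+0.976400+0.935000+0.904300))/(1+1/80) = 8853/10000 ≈ 0.885300
step 6 [6y] zero: DF = P = 8573/10000 ≈ 0.857300
step 7 [7y] swap r/1=1625/63874: DF=(1 − 1625/63874·(0.991600+0.976400+0.935000+0.904300+0.885300+0.857300))/(1+1625/63874) = 67/80 ≈ 0.837500
step 8 [8y] swap r/1=885/36052: DF=(1 − 885/36052·(0.991600+0.976400+0.935000+0.904300+0.885300+0.857300+0.837500))/(1+885/36052) = 823/1000 ≈ 0.823000

1 1 2479/2500
2 2 2441/2500
3 3 187/200
4 4 9043/10000
5 5 8853/10000
6 6 8573/10000
7 7 67/80
8 8 823/1000
DF(8y) = 823/1000 ≈ 0.823000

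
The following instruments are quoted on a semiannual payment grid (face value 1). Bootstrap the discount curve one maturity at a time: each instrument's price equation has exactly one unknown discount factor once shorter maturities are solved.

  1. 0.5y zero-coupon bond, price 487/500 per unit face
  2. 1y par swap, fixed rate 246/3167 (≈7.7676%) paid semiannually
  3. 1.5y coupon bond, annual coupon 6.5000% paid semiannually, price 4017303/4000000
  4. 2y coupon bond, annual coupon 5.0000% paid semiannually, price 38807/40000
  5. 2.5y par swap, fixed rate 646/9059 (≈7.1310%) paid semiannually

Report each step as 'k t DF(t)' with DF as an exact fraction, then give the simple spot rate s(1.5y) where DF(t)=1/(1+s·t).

step 1 [0.5y] zero: DF = P = 487/500 ≈ 0.974000
step 2 [1y] swap r/2=123/3167: DF=(1 − 123/3167·(0.974000))/(1+123/3167) = 4631/5000 ≈ 0.926200
step 3 [1.5y] bond c/2=13/400: DF=(4017303/4000000 − 13/400·(0.974000+0.926200))/(1+13/400) = 9129/10000 ≈ 0.912900
step 4 [2y] bond c/2=1/40: DF=(38807/40000 − 1/40·(0.974000+0.926200+0.912900))/(1+1/40) = 8779/10000 ≈ 0.877900
step 5 [2.5y] swap r/2=323/9059: DF=(1 − 323/9059·(0.974000+0.926200+0.912900+0.877900))/(1+323/9059) = 1677/2000 ≈ 0.838500

1 1/2 487/500
2 1 4631/5000
3 3/2 9129/10000
4 2 8779/10000
5 5/2 1677/2000
s(1.5y) = (1/(9129/10000) − 1)/(3/2) = 1742/27387 ≈ 6.3607%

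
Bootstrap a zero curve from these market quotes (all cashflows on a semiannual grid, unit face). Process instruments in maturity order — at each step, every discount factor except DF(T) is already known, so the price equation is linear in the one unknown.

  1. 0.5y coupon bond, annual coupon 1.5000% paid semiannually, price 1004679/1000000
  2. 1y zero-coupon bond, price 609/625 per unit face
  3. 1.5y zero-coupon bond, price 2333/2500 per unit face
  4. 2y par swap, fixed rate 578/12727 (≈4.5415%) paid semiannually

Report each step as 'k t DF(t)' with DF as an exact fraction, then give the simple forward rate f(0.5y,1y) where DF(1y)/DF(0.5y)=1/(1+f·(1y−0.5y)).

step 1 [0.5y] bond c/2=3/400: DF=(1004679/1000000 − 3/400·(0))/(1+3/400) = 2493/2500 ≈ 0.997200
step 2 [1y] zero: DF = P = 609/625 ≈ 0.974400
step 3 [1.5y] zero: DF = P = 2333/2500 ≈ 0.933200
step 4 [2y] swap r/2=289/12727: DF=(1 − 289/12727·(0.997200+0.974400+0.933200))/(1+289/12727) = 9133/10000 ≈ 0.913300

1 1/2 2493/2500
2 1 609/625
3 3/2 2333/2500
4 2 9133/10000
f(0.5y,1y) = ((2493/2500)/(609/625) − 1)/(1/2) = 19/406 ≈ 4.6798%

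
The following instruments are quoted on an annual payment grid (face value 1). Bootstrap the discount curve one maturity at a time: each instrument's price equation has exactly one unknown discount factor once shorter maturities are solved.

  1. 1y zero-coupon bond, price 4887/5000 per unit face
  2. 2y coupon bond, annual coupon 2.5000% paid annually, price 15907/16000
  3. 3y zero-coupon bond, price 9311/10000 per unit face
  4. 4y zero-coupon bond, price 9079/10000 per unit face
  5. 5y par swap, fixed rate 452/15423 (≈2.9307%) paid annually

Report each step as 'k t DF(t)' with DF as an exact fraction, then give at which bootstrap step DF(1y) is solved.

step 1 [1y] zero: DF = P = 4887/5000 ≈ 0.977400
step 2 [2y] bond c/1=1/40: DF=(15907/16000 − 1/40·(0.977400))/(1+1/40) = 9461/10000 ≈ 0.946100
step 3 [3y] zero: DF = P = 9311/10000 ≈ 0.931100
step 4 [4y] zero: DF = P = 9079/10000 ≈ 0.907900
step 5 [5y] swap r/1=452/15423: DF=(1 − 452/15423·(0.977400+0.946100+0.931100+0.907900))/(1+452/15423) = 2161/2500 ≈ 0.864400

1 1 4887/5000
2 2 9461/10000
3 3 9311/10000
4 4 9079/10000
5 5 2161/2500
DF(1y) is solved at step 1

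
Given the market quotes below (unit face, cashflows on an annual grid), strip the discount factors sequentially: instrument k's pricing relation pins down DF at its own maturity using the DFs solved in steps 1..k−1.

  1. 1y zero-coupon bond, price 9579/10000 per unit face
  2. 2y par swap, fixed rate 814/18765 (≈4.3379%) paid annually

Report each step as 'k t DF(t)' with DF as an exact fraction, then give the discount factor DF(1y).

step 1 [1y] zero: DF = P = 9579/10000 ≈ 0.957900
step 2 [2y] swap r/1=814/18765: DF=(1 − 814/18765·(0.957900))/(1+814/18765) = 4593/5000 ≈ 0.918600

1 1 9579/10000
2 2 4593/5000
DF(1y) = 9579/10000 ≈ 0.957900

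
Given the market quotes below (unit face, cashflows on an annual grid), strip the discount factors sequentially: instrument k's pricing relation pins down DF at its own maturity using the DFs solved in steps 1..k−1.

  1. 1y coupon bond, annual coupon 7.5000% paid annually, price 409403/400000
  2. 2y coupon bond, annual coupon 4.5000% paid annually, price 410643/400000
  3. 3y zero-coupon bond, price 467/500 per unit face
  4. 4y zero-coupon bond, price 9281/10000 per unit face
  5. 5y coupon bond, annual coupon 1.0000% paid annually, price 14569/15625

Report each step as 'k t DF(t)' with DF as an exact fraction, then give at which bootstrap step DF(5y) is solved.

1 1 9521/10000
2 2 4707/5000
3 3 467/500
4 4 9281/10000
5 5 443/500
DF(5y) is solved at step 5

step 1 [1y] bond c/1=3/40: DF=(409403/400000 − 3/40·(0))/(1+3/40) = 9521/10000 ≈ 0.952100
step 2 [2y] bond c/1=9/200: DF=(410643/400000 − 9/200·(0.952100))/(1+9/200) = 4707/5000 ≈ 0.941400
step 3 [3y] zero: DF = P = 467/500 ≈ 0.934000
step 4 [4y] zero: DF = P = 9281/10000 ≈ 0.928100
step 5 [5y] bond c/1=1/100: DF=(14569/15625 − 1/100·(0.952100+0.941400+0.934000+0.928100))/(1+1/100) = 443/500 ≈ 0.886000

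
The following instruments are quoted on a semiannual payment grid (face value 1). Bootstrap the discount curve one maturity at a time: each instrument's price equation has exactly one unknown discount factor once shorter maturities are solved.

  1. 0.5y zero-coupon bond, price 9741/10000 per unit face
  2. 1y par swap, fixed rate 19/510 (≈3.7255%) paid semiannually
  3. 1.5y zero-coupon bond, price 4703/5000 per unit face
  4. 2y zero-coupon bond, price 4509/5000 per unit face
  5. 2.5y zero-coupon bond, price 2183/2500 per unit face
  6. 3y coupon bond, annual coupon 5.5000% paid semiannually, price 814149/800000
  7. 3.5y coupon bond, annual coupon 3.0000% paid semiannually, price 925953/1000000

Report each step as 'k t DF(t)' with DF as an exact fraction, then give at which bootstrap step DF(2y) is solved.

1 1/2 9741/10000
2 1 9639/10000
3 3/2 4703/5000
4 2 4509/5000
5 5/2 2183/2500
6 3 8659/10000
7 7/2 8307/10000
DF(2y) is solved at step 4

step 1 [0.5y] zero: DF = P = 9741/10000 ≈ 0.974100
step 2 [1y] swap r/2=19/1020: DF=(1 − 19/1020·(0.974100))/(1+19/1020) = 9639/10000 ≈ 0.963900
step 3 [1.5y] zero: DF = P = 4703/5000 ≈ 0.940600
step 4 [2y] zero: DF = P = 4509/5000 ≈ 0.901800
step 5 [2.5y] zero: DF = P = 2183/2500 ≈ 0.873200
step 6 [3y] bond c/2=11/400: DF=(814149/800000 − 11/400·(0.974100+0.963900+0.940600+0.901800+0.873200))/(1+11/400) = 8659/10000 ≈ 0.865900
step 7 [3.5y] bond c/2=3/200: DF=(925953/1000000 − 3/200·(0.974100+0.963900+0.940600+0.901800+0.873200+0.865900))/(1+3/200) = 8307/10000 ≈ 0.830700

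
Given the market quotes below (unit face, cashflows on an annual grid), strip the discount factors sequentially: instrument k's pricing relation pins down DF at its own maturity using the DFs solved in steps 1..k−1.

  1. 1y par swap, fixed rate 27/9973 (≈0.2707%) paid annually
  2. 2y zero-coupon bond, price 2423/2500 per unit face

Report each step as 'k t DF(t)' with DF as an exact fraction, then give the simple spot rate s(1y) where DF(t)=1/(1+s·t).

step 1 [1y] swap r/1=27/9973: DF=(1 − 27/9973·(0))/(1+27/9973) = 9973/10000 ≈ 0.997300
step 2 [2y] zero: DF = P = 2423/2500 ≈ 0.969200

1 1 9973/10000
2 2 2423/2500
s(1y) = (1/(9973/10000) − 1)/(1) = 27/9973 ≈ 0.2707%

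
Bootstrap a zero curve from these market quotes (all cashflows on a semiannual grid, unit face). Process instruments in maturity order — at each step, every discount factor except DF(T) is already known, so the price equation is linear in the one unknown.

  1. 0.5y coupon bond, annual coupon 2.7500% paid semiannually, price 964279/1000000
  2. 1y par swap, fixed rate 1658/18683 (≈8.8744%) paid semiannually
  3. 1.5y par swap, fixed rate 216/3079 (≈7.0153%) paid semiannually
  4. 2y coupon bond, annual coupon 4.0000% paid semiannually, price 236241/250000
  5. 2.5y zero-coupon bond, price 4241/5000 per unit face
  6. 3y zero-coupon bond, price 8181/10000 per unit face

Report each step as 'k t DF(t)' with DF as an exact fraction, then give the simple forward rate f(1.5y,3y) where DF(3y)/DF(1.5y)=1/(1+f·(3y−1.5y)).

1 1/2 1189/1250
2 1 9171/10000
3 3/2 2257/2500
4 2 8721/10000
5 5/2 4241/5000
6 3 8181/10000
f(1.5y,3y) = ((2257/2500)/(8181/10000) − 1)/(3/2) = 1694/24543 ≈ 6.9022%

step 1 [0.5y] bond c/2=11/800: DF=(964279/1000000 − 11/800·(0))/(1+11/800) = 1189/1250 ≈ 0.951200
step 2 [1y] swap r/2=829/18683: DF=(1 − 829/18683·(0.951200))/(1+829/18683) = 9171/10000 ≈ 0.917100
step 3 [1.5y] swap r/2=108/3079: DF=(1 − 108/3079·(0.951200+0.917100))/(1+108/3079) = 2257/2500 ≈ 0.902800
step 4 [2y] bond c/2=1/50: DF=(236241/250000 − 1/50·(0.951200+0.917100+0.902800))/(1+1/50) = 8721/10000 ≈ 0.872100
step 5 [2.5y] zero: DF = P = 4241/5000 ≈ 0.848200
step 6 [3y] zero: DF = P = 8181/10000 ≈ 0.818100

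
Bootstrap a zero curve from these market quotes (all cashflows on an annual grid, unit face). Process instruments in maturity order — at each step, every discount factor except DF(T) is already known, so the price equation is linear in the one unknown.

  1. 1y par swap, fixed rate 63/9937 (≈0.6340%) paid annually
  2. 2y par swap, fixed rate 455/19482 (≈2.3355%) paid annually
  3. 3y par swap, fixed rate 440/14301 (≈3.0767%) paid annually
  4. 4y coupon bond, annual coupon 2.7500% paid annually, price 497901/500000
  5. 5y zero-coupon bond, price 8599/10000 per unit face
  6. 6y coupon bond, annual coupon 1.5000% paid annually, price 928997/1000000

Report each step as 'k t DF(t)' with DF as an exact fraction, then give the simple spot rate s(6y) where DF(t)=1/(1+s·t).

step 1 [1y] swap r/1=63/9937: DF=(1 − 63/9937·(0))/(1+63/9937) = 9937/10000 ≈ 0.993700
step 2 [2y] swap r/1=455/19482: DF=(1 − 455/19482·(0.993700))/(1+455/19482) = 1909/2000 ≈ 0.954500
step 3 [3y] swap r/1=440/14301: DF=(1 − 440/14301·(0.993700+0.954500))/(1+440/14301) = 114/125 ≈ 0.912000
step 4 [4y] bond c/1=11/400: DF=(497901/500000 − 11/400·(0.993700+0.954500+0.912000))/(1+11/400) = 4463/5000 ≈ 0.892600
step 5 [5y] zero: DF = P = 8599/10000 ≈ 0.859900
step 6 [6y] bond c/1=3/200: DF=(928997/1000000 − 3/200·(0.993700+0.954500+0.912000+0.892600+0.859900))/(1+3/200) = 8471/10000 ≈ 0.847100

1 1 9937/10000
2 2 1909/2000
3 3 114/125
4 4 4463/5000
5 5 8599/10000
6 6 8471/10000
s(6y) = (1/(8471/10000) − 1)/(6) = 1529/50826 ≈ 3.0083%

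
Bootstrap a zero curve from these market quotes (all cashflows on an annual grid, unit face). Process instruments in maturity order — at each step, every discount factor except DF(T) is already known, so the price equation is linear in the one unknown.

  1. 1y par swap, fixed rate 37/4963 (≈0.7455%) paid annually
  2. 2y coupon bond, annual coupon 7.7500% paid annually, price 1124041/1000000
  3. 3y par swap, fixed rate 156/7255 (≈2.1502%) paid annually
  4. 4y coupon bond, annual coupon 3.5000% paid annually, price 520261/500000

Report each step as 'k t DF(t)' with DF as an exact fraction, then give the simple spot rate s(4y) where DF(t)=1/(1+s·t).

1 1 4963/5000
2 2 4859/5000
3 3 586/625
4 4 567/625
s(4y) = (1/(567/625) − 1)/(4) = 29/1134 ≈ 2.5573%

step 1 [1y] swap r/1=37/4963: DF=(1 − 37/4963·(0))/(1+37/4963) = 4963/5000 ≈ 0.992600
step 2 [2y] bond c/1=31/400: DF=(1124041/1000000 − 31/400·(0.992600))/(1+31/400) = 4859/5000 ≈ 0.971800
step 3 [3y] swap r/1=156/7255: DF=(1 − 156/7255·(0.992600+0.971800))/(1+156/7255) = 586/625 ≈ 0.937600
step 4 [4y] bond c/1=7/200: DF=(520261/500000 − 7/200·(0.992600+0.971800+0.937600))/(1+7/200) = 567/625 ≈ 0.907200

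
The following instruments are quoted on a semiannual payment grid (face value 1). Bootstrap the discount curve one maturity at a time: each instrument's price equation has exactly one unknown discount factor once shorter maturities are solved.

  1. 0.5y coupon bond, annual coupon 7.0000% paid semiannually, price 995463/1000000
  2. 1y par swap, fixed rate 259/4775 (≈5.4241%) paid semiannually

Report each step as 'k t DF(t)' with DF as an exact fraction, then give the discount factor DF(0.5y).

1 1/2 4809/5000
2 1 4741/5000
DF(0.5y) = 4809/5000 ≈ 0.961800

step 1 [0.5y] bond c/2=7/200: DF=(995463/1000000 − 7/200·(0))/(1+7/200) = 4809/5000 ≈ 0.961800
step 2 [1y] swap r/2=259/9550: DF=(1 − 259/9550·(0.961800))/(1+259/9550) = 4741/5000 ≈ 0.948200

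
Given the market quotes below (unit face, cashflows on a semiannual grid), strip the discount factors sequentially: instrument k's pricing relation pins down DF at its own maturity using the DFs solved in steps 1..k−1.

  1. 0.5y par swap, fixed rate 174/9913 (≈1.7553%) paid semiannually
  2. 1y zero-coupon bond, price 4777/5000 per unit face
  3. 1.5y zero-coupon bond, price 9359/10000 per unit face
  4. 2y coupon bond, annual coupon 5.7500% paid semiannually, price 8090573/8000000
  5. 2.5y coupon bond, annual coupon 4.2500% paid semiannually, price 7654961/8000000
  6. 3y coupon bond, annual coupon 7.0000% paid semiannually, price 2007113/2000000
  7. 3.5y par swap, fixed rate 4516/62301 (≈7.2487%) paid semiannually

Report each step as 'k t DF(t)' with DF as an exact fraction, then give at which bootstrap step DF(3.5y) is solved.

step 1 [0.5y] swap r/2=87/9913: DF=(1 − 87/9913·(0))/(1+87/9913) = 9913/10000 ≈ 0.991300
step 2 [1y] zero: DF = P = 4777/5000 ≈ 0.955400
step 3 [1.5y] zero: DF = P = 9359/10000 ≈ 0.935900
step 4 [2y] bond c/2=23/800: DF=(8090573/8000000 − 23/800·(0.991300+0.955400+0.935900))/(1+23/800) = 361/400 ≈ 0.902500
step 5 [2.5y] bond c/2=17/800: DF=(7654961/8000000 − 17/800·(0.991300+0.955400+0.935900+0.902500))/(1+17/800) = 4291/5000 ≈ 0.858200
step 6 [3y] bond c/2=7/200: DF=(2007113/2000000 − 7/200·(0.991300+0.955400+0.935900+0.902500+0.858200))/(1+7/200) = 4063/5000 ≈ 0.812600
step 7 [3.5y] swap r/2=2258/62301: DF=(1 − 2258/62301·(0.991300+0.955400+0.935900+0.902500+0.858200+0.812600))/(1+2258/62301) = 3871/5000 ≈ 0.774200

1 1/2 9913/10000
2 1 4777/5000
3 3/2 9359/10000
4 2 361/400
5 5/2 4291/5000
6 3 4063/5000
7 7/2 3871/5000
DF(3.5y) is solved at step 7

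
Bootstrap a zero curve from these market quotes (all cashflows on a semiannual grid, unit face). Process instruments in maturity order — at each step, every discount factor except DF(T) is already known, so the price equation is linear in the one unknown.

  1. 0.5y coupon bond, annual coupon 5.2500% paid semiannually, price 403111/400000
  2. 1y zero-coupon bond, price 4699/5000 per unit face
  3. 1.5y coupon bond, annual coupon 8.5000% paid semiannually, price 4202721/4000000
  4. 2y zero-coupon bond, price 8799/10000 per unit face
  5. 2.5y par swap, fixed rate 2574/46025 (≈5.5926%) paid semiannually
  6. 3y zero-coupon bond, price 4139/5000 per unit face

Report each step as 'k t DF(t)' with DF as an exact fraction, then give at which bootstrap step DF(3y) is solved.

step 1 [0.5y] bond c/2=21/800: DF=(403111/400000 − 21/800·(0))/(1+21/800) = 491/500 ≈ 0.982000
step 2 [1y] zero: DF = P = 4699/5000 ≈ 0.939800
step 3 [1.5y] bond c/2=17/400: DF=(4202721/4000000 − 17/400·(0.982000+0.939800))/(1+17/400) = 1859/2000 ≈ 0.929500
step 4 [2y] zero: DF = P = 8799/10000 ≈ 0.879900
step 5 [2.5y] swap r/2=1287/46025: DF=(1 − 1287/46025·(0.982000+0.939800+0.929500+0.879900))/(1+1287/46025) = 8713/10000 ≈ 0.871300
step 6 [3y] zero: DF = P = 4139/5000 ≈ 0.827800

1 1/2 491/500
2 1 4699/5000
3 3/2 1859/2000
4 2 8799/10000
5 5/2 8713/10000
6 3 4139/5000
DF(3y) is solved at step 6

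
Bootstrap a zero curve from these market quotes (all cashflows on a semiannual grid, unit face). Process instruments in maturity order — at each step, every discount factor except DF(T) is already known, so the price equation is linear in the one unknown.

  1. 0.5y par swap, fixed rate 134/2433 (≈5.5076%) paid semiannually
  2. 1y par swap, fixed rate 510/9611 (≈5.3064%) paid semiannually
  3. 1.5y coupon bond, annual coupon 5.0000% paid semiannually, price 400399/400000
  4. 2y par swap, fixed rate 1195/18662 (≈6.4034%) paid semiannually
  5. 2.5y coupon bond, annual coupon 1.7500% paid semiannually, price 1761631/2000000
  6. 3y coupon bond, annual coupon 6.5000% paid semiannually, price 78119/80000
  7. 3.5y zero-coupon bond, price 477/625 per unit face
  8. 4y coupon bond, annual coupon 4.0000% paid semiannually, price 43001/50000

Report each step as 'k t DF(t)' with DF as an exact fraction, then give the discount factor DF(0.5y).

1 1/2 2433/2500
2 1 949/1000
3 3/2 9297/10000
4 2 1761/2000
5 5/2 1051/1250
6 3 4009/5000
7 7/2 477/625
8 4 1807/2500
DF(0.5y) = 2433/2500 ≈ 0.973200

step 1 [0.5y] swap r/2=67/2433: DF=(1 − 67/2433·(0))/(1+67/2433) = 2433/2500 ≈ 0.973200
step 2 [1y] swap r/2=255/9611: DF=(1 − 255/9611·(0.973200))/(1+255/9611) = 949/1000 ≈ 0.949000
step 3 [1.5y] bond c/2=1/40: DF=(400399/400000 − 1/40·(0.973200+0.949000))/(1+1/40) = 9297/10000 ≈ 0.929700
step 4 [2y] swap r/2=1195/37324: DF=(1 − 1195/37324·(0.973200+0.949000+0.929700))/(1+1195/37324) = 1761/2000 ≈ 0.880500
step 5 [2.5y] bond c/2=7/800: DF=(1761631/2000000 − 7/800·(0.973200+0.949000+0.929700+0.880500))/(1+7/800) = 1051/1250 ≈ 0.840800
step 6 [3y] bond c/2=13/400: DF=(78119/80000 − 13/400·(0.973200+0.949000+0.929700+0.880500+0.840800))/(1+13/400) = 4009/5000 ≈ 0.801800
step 7 [3.5y] zero: DF = P = 477/625 ≈ 0.763200
step 8 [4y] bond c/2=1/50: DF=(43001/50000 − 1/50·(0.973200+0.949000+0.929700+0.880500+0.840800+0.801800+0.763200))/(1+1/50) = 1807/2500 ≈ 0.722800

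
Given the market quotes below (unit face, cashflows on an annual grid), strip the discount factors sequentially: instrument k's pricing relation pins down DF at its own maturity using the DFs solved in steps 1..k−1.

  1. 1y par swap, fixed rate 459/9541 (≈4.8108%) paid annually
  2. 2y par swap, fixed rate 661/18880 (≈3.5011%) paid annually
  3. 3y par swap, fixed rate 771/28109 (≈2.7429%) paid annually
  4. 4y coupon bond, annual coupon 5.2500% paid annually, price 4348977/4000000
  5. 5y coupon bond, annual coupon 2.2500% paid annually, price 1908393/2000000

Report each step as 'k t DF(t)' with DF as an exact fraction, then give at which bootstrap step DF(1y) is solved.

step 1 [1y] swap r/1=459/9541: DF=(1 − 459/9541·(0))/(1+459/9541) = 9541/10000 ≈ 0.954100
step 2 [2y] swap r/1=661/18880: DF=(1 − 661/18880·(0.954100))/(1+661/18880) = 9339/10000 ≈ 0.933900
step 3 [3y] swap r/1=771/28109: DF=(1 − 771/28109·(0.954100+0.933900))/(1+771/28109) = 9229/10000 ≈ 0.922900
step 4 [4y] bond c/1=21/400: DF=(4348977/4000000 − 21/400·(0.954100+0.933900+0.922900))/(1+21/400) = 558/625 ≈ 0.892800
step 5 [5y] bond c/1=9/400: DF=(1908393/2000000 − 9/400·(0.954100+0.933900+0.922900+0.892800))/(1+9/400) = 8517/10000 ≈ 0.851700

1 1 9541/10000
2 2 9339/10000
3 3 9229/10000
4 4 558/625
5 5 8517/10000
DF(1y) is solved at step 1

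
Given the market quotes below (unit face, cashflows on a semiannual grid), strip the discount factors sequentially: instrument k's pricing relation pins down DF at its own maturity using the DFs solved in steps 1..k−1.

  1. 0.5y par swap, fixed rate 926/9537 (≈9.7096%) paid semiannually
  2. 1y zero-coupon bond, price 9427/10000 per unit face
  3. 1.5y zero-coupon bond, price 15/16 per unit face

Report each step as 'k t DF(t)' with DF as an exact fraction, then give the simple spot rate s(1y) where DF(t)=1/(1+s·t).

step 1 [0.5y] swap r/2=463/9537: DF=(1 − 463/9537·(0))/(1+463/9537) = 9537/10000 ≈ 0.953700
step 2 [1y] zero: DF = P = 9427/10000 ≈ 0.942700
step 3 [1.5y] zero: DF = P = 15/16 ≈ 0.937500

1 1/2 9537/10000
2 1 9427/10000
3 3/2 15/16
s(1y) = (1/(9427/10000) − 1)/(1) = 573/9427 ≈ 6.0783%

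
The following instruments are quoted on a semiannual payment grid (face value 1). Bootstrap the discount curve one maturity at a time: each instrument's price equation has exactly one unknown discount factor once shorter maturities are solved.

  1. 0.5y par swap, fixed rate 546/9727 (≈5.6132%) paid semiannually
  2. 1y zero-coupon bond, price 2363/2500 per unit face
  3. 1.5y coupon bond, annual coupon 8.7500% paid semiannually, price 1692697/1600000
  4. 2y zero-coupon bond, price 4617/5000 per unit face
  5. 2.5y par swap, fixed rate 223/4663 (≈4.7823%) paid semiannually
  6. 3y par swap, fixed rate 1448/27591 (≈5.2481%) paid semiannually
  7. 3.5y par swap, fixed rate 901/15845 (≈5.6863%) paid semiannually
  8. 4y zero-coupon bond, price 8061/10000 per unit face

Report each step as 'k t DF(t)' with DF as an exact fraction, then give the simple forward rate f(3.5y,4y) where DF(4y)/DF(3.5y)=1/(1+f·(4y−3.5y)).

step 1 [0.5y] swap r/2=273/9727: DF=(1 − 273/9727·(0))/(1+273/9727) = 9727/10000 ≈ 0.972700
step 2 [1y] zero: DF = P = 2363/2500 ≈ 0.945200
step 3 [1.5y] bond c/2=7/160: DF=(1692697/1600000 − 7/160·(0.972700+0.945200))/(1+7/160) = 2333/2500 ≈ 0.933200
step 4 [2y] zero: DF = P = 4617/5000 ≈ 0.923400
step 5 [2.5y] swap r/2=223/9326: DF=(1 − 223/9326·(0.972700+0.945200+0.933200+0.923400))/(1+223/9326) = 1777/2000 ≈ 0.888500
step 6 [3y] swap r/2=724/27591: DF=(1 − 724/27591·(0.972700+0.945200+0.933200+0.923400+0.888500))/(1+724/27591) = 1069/1250 ≈ 0.855200
step 7 [3.5y] swap r/2=901/31690: DF=(1 − 901/31690·(0.972700+0.945200+0.933200+0.923400+0.888500+0.855200))/(1+901/31690) = 4099/5000 ≈ 0.819800
step 8 [4y] zero: DF = P = 8061/10000 ≈ 0.806100

1 1/2 9727/10000
2 1 2363/2500
3 3/2 2333/2500
4 2 4617/5000
5 5/2 1777/2000
6 3 1069/1250
7 7/2 4099/5000
8 4 8061/10000
f(3.5y,4y) = ((4099/5000)/(8061/10000) − 1)/(1/2) = 274/8061 ≈ 3.3991%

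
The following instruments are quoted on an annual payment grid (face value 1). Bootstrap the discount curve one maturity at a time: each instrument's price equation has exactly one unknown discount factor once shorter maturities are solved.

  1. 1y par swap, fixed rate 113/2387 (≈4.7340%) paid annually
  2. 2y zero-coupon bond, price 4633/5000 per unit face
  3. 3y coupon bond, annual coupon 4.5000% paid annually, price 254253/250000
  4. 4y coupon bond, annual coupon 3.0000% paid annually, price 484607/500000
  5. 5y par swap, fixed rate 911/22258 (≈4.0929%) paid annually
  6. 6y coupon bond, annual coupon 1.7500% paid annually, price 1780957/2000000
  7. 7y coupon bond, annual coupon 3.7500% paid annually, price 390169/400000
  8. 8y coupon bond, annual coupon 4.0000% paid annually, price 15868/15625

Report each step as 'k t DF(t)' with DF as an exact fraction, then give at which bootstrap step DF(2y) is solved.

step 1 [1y] swap r/1=113/2387: DF=(1 − 113/2387·(0))/(1+113/2387) = 2387/2500 ≈ 0.954800
step 2 [2y] zero: DF = P = 4633/5000 ≈ 0.926600
step 3 [3y] bond c/1=9/200: DF=(254253/250000 − 9/200·(0.954800+0.926600))/(1+9/200) = 4461/5000 ≈ 0.892200
step 4 [4y] bond c/1=3/100: DF=(484607/500000 − 3/100·(0.954800+0.926600+0.892200))/(1+3/100) = 4301/5000 ≈ 0.860200
step 5 [5y] swap r/1=911/22258: DF=(1 − 911/22258·(0.954800+0.926600+0.892200+0.860200))/(1+911/22258) = 4089/5000 ≈ 0.817800
step 6 [6y] bond c/1=7/400: DF=(1780957/2000000 − 7/400·(0.954800+0.926600+0.892200+0.860200+0.817800))/(1+7/400) = 3993/5000 ≈ 0.798600
step 7 [7y] bond c/1=3/80: DF=(390169/400000 − 3/80·(0.954800+0.926600+0.892200+0.860200+0.817800+0.798600))/(1+3/80) = 469/625 ≈ 0.750400
step 8 [8y] bond c/1=1/25: DF=(15868/15625 − 1/25·(0.954800+0.926600+0.892200+0.860200+0.817800+0.798600+0.750400))/(1+1/25) = 7457/10000 ≈ 0.745700

1 1 2387/2500
2 2 4633/5000
3 3 4461/5000
4 4 4301/5000
5 5 4089/5000
6 6 3993/5000
7 7 469/625
8 8 7457/10000
DF(2y) is solved at step 2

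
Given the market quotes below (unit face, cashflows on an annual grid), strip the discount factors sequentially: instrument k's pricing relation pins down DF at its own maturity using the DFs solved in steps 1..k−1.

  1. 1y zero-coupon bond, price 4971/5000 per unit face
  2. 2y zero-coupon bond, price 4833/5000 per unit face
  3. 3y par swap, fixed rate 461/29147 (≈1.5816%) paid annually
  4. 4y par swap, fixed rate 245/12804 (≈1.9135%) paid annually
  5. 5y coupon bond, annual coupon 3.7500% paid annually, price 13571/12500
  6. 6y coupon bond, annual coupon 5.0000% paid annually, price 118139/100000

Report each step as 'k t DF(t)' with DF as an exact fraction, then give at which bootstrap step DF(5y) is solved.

1 1 4971/5000
2 2 4833/5000
3 3 9539/10000
4 4 1853/2000
5 5 2269/2500
6 6 899/1000
DF(5y) is solved at step 5

step 1 [1y] zero: DF = P = 4971/5000 ≈ 0.994200
step 2 [2y] zero: DF = P = 4833/5000 ≈ 0.966600
step 3 [3y] swap r/1=461/29147: DF=(1 − 461/29147·(0.994200+0.966600))/(1+461/29147) = 9539/10000 ≈ 0.953900
step 4 [4y] swap r/1=245/12804: DF=(1 − 245/12804·(0.994200+0.966600+0.953900))/(1+245/12804) = 1853/2000 ≈ 0.926500
step 5 [5y] bond c/1=3/80: DF=(13571/12500 − 3/80·(0.994200+0.966600+0.953900+0.926500))/(1+3/80) = 2269/2500 ≈ 0.907600
step 6 [6y] bond c/1=1/20: DF=(118139/100000 − 1/20·(0.994200+0.966600+0.953900+0.926500+0.907600))/(1+1/20) = 899/1000 ≈ 0.899000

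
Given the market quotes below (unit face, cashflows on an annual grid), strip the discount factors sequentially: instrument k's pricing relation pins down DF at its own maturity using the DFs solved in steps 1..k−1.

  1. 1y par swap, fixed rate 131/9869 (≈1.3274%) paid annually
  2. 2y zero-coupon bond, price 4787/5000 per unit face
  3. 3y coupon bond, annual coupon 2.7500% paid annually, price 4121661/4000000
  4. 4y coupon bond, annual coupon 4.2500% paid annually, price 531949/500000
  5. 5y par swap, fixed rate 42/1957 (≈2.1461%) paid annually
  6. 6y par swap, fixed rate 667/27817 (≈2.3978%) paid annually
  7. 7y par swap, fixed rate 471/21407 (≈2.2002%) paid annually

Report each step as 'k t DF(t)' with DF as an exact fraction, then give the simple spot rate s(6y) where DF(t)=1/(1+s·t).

step 1 [1y] swap r/1=131/9869: DF=(1 − 131/9869·(0))/(1+131/9869) = 9869/10000 ≈ 0.986900
step 2 [2y] zero: DF = P = 4787/5000 ≈ 0.957400
step 3 [3y] bond c/1=11/400: DF=(4121661/4000000 − 11/400·(0.986900+0.957400))/(1+11/400) = 2377/2500 ≈ 0.950800
step 4 [4y] bond c/1=17/400: DF=(531949/500000 − 17/400·(0.986900+0.957400+0.950800))/(1+17/400) = 361/400 ≈ 0.902500
step 5 [5y] swap r/1=42/1957: DF=(1 − 42/1957·(0.986900+0.957400+0.950800+0.902500))/(1+42/1957) = 562/625 ≈ 0.899200
step 6 [6y] swap r/1=667/27817: DF=(1 − 667/27817·(0.986900+0.957400+0.950800+0.902500+0.899200))/(1+667/27817) = 4333/5000 ≈ 0.866600
step 7 [7y] swap r/1=471/21407: DF=(1 − 471/21407·(0.986900+0.957400+0.950800+0.902500+0.899200+0.866600))/(1+471/21407) = 8587/10000 ≈ 0.858700

1 1 9869/10000
2 2 4787/5000
3 3 2377/2500
4 4 361/400
5 5 562/625
6 6 4333/5000
7 7 8587/10000
s(6y) = (1/(4333/5000) − 1)/(6) = 667/25998 ≈ 2.5656%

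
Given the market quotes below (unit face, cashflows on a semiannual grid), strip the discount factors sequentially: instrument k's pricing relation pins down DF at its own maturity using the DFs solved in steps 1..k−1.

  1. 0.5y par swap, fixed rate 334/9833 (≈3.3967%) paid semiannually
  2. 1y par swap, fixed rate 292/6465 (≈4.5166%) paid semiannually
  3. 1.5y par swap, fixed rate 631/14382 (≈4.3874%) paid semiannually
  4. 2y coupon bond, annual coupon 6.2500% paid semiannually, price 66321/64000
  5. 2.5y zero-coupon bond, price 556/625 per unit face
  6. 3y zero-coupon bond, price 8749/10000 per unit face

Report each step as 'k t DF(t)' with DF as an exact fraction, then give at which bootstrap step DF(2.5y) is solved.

1 1/2 9833/10000
2 1 4781/5000
3 3/2 9369/10000
4 2 9177/10000
5 5/2 556/625
6 3 8749/10000
DF(2.5y) is solved at step 5

step 1 [0.5y] swap r/2=167/9833: DF=(1 − 167/9833·(0))/(1+167/9833) = 9833/10000 ≈ 0.983300
step 2 [1y] swap r/2=146/6465: DF=(1 − 146/6465·(0.983300))/(1+146/6465) = 4781/5000 ≈ 0.956200
step 3 [1.5y] swap r/2=631/28764: DF=(1 − 631/28764·(0.983300+0.956200))/(1+631/28764) = 9369/10000 ≈ 0.936900
step 4 [2y] bond c/2=1/32: DF=(66321/64000 − 1/32·(0.983300+0.956200+0.936900))/(1+1/32) = 9177/10000 ≈ 0.917700
step 5 [2.5y] zero: DF = P = 556/625 ≈ 0.889600
step 6 [3y] zero: DF = P = 8749/10000 ≈ 0.874900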